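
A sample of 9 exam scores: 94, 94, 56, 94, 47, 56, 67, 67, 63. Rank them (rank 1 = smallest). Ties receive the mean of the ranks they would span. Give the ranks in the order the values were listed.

8, 8, 2.5, 8, 1, 2.5, 5.5, 5.5, 4

Sorted (ascending): 47, 56, 56, 63, 67, 67, 94, 94, 94
The 2 values of 56 occupy positions 2–3 → average rank (2+3)/2 = 2.5.
The 2 values of 67 occupy positions 5–6 → average rank (5+6)/2 = 5.5.
The 3 values of 94 occupy positions 7–9 → average rank 8.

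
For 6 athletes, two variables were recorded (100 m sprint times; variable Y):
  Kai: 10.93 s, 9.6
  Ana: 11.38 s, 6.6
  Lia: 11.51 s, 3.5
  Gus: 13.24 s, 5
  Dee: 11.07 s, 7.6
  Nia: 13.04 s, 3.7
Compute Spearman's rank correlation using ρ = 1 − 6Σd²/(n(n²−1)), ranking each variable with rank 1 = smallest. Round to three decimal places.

-0.771

Ranks of variable 1: 1, 3, 4, 6, 2, 5
Ranks of variable 2: 6, 4, 1, 3, 5, 2
d = r₁ − r₂: -5, -1, 3, 3, -3, 3
d²: 25, 1, 9, 9, 9, 9; Σd² = 62
ρ = 1 − 6·62/(6·35) = 1 − 372/210 = -0.771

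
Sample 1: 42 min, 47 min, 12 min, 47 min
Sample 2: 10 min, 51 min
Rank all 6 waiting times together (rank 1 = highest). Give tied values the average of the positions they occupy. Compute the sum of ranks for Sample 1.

Sorted (descending): 51, 47, 47, 42, 12, 10
The 2 values of 47 occupy positions 2–3 → average rank (2+3)/2 = 2.5.
Sample 1 values → pooled ranks: 42→4, 47→2.5, 12→5, 47→2.5
Rank sum = 4 + 2.5 + 5 + 2.5 = 14

14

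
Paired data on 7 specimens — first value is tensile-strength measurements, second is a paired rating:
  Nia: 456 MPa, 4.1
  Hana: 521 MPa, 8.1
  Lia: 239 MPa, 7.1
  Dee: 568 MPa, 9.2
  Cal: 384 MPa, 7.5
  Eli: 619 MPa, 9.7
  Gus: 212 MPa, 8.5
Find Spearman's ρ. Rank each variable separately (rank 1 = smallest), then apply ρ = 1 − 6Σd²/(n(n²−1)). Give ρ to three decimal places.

0.536

Ranks of variable 1: 4, 5, 2, 6, 3, 7, 1
Ranks of variable 2: 1, 4, 2, 6, 3, 7, 5
d = r₁ − r₂: 3, 1, 0, 0, 0, 0, -4
d²: 9, 1, 0, 0, 0, 0, 16; Σd² = 26
ρ = 1 − 6·26/(7·48) = 1 − 156/336 = 0.536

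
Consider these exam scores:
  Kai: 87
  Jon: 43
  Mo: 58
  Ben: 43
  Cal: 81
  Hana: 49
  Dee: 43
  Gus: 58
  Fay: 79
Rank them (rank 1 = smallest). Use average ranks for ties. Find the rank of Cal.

8

Sorted (ascending): 43, 43, 43, 49, 58, 58, 79, 81, 87
The 3 values of 43 occupy positions 1–3 → average rank 2.
The 2 values of 58 occupy positions 5–6 → average rank (5+6)/2 = 5.5.
Cal has value 81 → rank 8.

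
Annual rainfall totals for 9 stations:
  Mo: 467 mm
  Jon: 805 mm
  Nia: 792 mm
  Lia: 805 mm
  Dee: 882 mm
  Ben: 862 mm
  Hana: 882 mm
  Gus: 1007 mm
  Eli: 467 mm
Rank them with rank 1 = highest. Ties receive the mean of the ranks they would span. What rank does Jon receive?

Sorted (descending): 1007, 882, 882, 862, 805, 805, 792, 467, 467
The 2 values of 882 occupy positions 2–3 → average rank (2+3)/2 = 2.5.
The 2 values of 805 occupy positions 5–6 → average rank (5+6)/2 = 5.5.
The 2 values of 467 occupy positions 8–9 → average rank (8+9)/2 = 8.5.
Jon has value 805 mm → rank 5.5.

5.5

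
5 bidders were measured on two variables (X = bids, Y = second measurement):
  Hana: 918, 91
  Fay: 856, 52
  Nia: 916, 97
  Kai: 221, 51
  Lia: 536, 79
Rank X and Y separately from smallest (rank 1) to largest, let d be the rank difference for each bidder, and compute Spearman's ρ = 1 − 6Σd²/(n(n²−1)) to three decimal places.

0.800

Ranks of variable 1: 5, 3, 4, 1, 2
Ranks of variable 2: 4, 2, 5, 1, 3
d = r₁ − r₂: 1, 1, -1, 0, -1
d²: 1, 1, 1, 0, 1; Σd² = 4
ρ = 1 − 6·4/(5·24) = 1 − 24/120 = 0.800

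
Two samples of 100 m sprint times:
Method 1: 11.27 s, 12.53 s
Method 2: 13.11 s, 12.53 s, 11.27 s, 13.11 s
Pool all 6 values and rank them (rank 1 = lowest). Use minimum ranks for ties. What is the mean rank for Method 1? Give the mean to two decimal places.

Sorted (ascending): 11.27, 11.27, 12.53, 12.53, 13.11, 13.11
The 2 values of 11.27 occupy positions 1–2 → each gets rank 1.
The 2 values of 12.53 occupy positions 3–4 → each gets rank 3.
The 2 values of 13.11 occupy positions 5–6 → each gets rank 5.
Method 1 values → pooled ranks: 11.27→1, 12.53→3
Mean rank = (1 + 3) / 2 = 2.00

2.00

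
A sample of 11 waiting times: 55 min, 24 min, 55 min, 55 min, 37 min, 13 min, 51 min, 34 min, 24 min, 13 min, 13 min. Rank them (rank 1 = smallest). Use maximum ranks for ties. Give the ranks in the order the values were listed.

Sorted (ascending): 13, 13, 13, 24, 24, 34, 37, 51, 55, 55, 55
The 3 values of 13 occupy positions 1–3 → each gets rank 3.
The 2 values of 24 occupy positions 4–5 → each gets rank 5.
The 3 values of 55 occupy positions 9–11 → each gets rank 11.

11, 5, 11, 11, 7, 3, 8, 6, 5, 3, 3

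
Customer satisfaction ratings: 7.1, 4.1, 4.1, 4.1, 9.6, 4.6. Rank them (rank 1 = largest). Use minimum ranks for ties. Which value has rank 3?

4.6

Sorted (descending): 9.6, 7.1, 4.6, 4.1, 4.1, 4.1
The 3 values of 4.1 occupy positions 4–6 → each gets rank 4.
Rank 3 → value 4.6.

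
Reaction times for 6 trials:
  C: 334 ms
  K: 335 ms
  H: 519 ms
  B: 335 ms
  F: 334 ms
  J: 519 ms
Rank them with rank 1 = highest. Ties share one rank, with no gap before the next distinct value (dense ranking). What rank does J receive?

1

Sorted (descending): 519, 519, 335, 335, 334, 334
The 2 values of 519 share dense rank 1.
The 2 values of 335 share dense rank 2.
The 2 values of 334 share dense rank 3.
J has value 519 ms → rank 1.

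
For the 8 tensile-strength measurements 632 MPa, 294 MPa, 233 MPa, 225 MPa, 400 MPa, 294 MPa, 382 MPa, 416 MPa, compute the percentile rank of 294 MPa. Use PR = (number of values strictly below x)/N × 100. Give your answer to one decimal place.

25.0

N = 8.
Strictly below 294: 2. Equal to 294: 2.
PR = 2/8 × 100 = 25.0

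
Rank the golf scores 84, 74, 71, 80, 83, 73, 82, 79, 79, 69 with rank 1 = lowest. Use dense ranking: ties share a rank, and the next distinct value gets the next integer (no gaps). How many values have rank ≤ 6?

7

Sorted (ascending): 69, 71, 73, 74, 79, 79, 80, 82, 83, 84
The 2 values of 79 share dense rank 5.
Remaining distinct values take the next consecutive integers.
Ranks ≤ 6: {1, 2, 3, 4, 5, 5, 6} → 7 values.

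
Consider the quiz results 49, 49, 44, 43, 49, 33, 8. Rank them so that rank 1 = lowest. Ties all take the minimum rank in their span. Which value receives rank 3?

43

Sorted (ascending): 8, 33, 43, 44, 49, 49, 49
The 3 values of 49 occupy positions 5–7 → each gets rank 5.
Rank 3 → value 43.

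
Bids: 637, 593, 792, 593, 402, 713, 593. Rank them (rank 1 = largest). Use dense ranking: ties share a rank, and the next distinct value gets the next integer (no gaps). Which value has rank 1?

792

Sorted (descending): 792, 713, 637, 593, 593, 593, 402
The 3 values of 593 share dense rank 4.
Remaining distinct values take the next consecutive integers.
Rank 1 → value 792.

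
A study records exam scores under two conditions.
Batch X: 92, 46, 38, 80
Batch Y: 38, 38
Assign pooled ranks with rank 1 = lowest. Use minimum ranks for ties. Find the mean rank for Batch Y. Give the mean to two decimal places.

1.00

Sorted (ascending): 38, 38, 38, 46, 80, 92
The 3 values of 38 occupy positions 1–3 → each gets rank 1.
Batch Y values → pooled ranks: 38→1, 38→1
Mean rank = (1 + 1) / 2 = 1.00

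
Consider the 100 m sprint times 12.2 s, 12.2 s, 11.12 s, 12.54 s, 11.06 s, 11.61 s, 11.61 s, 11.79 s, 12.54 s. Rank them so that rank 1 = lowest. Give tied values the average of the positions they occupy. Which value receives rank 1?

Sorted (ascending): 11.06, 11.12, 11.61, 11.61, 11.79, 12.2, 12.2, 12.54, 12.54
The 2 values of 11.61 occupy positions 3–4 → average rank (3+4)/2 = 3.5.
The 2 values of 12.2 occupy positions 6–7 → average rank (6+7)/2 = 6.5.
The 2 values of 12.54 occupy positions 8–9 → average rank (8+9)/2 = 8.5.
Rank 1 → value 11.06.

11.06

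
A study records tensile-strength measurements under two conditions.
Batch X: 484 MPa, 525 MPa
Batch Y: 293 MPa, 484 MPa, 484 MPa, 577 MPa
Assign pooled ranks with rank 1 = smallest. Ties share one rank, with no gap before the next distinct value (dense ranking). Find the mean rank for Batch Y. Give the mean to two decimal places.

Sorted (ascending): 293, 484, 484, 484, 525, 577
The 3 values of 484 share dense rank 2.
Remaining distinct values take the next consecutive integers.
Batch Y values → pooled ranks: 293→1, 484→2, 484→2, 577→4
Mean rank = (1 + 2 + 2 + 4) / 4 = 2.25

2.25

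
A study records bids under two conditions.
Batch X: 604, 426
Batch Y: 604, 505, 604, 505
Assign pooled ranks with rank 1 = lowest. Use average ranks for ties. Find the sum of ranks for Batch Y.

15

Sorted (ascending): 426, 505, 505, 604, 604, 604
The 2 values of 505 occupy positions 2–3 → average rank (2+3)/2 = 2.5.
The 3 values of 604 occupy positions 4–6 → average rank 5.
Batch Y values → pooled ranks: 604→5, 505→2.5, 604→5, 505→2.5
Rank sum = 5 + 2.5 + 5 + 2.5 = 15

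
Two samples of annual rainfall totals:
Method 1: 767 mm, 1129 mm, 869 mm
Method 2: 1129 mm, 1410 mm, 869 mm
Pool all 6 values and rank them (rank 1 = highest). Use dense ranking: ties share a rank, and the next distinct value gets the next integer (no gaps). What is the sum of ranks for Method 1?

9

Sorted (descending): 1410, 1129, 1129, 869, 869, 767
The 2 values of 1129 share dense rank 2.
The 2 values of 869 share dense rank 3.
Remaining distinct values take the next consecutive integers.
Method 1 values → pooled ranks: 767→4, 1129→2, 869→3
Rank sum = 4 + 2 + 3 = 9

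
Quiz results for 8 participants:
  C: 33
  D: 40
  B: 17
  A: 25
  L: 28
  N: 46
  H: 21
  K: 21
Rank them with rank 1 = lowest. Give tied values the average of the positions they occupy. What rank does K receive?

Sorted (ascending): 17, 21, 21, 25, 28, 33, 40, 46
The 2 values of 21 occupy positions 2–3 → average rank (2+3)/2 = 2.5.
K has value 21 → rank 2.5.

2.5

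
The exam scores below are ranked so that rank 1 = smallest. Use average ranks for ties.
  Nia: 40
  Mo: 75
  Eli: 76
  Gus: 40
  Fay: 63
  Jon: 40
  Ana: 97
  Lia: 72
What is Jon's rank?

2

Sorted (ascending): 40, 40, 40, 63, 72, 75, 76, 97
The 3 values of 40 occupy positions 1–3 → average rank 2.
Jon has value 40 → rank 2.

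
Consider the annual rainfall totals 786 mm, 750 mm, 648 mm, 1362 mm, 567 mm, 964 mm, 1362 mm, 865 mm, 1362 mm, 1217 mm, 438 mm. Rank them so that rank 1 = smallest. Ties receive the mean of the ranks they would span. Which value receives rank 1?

Sorted (ascending): 438, 567, 648, 750, 786, 865, 964, 1217, 1362, 1362, 1362
The 3 values of 1362 occupy positions 9–11 → average rank 10.
Rank 1 → value 438.

438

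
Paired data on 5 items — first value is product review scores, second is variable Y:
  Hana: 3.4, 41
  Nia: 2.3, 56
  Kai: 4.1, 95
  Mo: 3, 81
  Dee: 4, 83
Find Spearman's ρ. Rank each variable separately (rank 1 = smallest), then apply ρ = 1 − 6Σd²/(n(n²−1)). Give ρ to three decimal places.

Ranks of variable 1: 3, 1, 5, 2, 4
Ranks of variable 2: 1, 2, 5, 3, 4
d = r₁ − r₂: 2, -1, 0, -1, 0
d²: 4, 1, 0, 1, 0; Σd² = 6
ρ = 1 − 6·6/(5·24) = 1 − 36/120 = 0.700

0.700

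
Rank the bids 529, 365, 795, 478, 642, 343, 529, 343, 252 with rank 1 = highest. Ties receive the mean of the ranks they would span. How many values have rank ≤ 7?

Sorted (descending): 795, 642, 529, 529, 478, 365, 343, 343, 252
The 2 values of 529 occupy positions 3–4 → average rank (3+4)/2 = 3.5.
The 2 values of 343 occupy positions 7–8 → average rank (7+8)/2 = 7.5.
Ranks ≤ 7: {1, 2, 3.5, 3.5, 5, 6} → 6 values.

6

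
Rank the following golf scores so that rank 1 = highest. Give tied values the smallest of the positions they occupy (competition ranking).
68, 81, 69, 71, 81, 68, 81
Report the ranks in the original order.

6, 1, 5, 4, 1, 6, 1

Sorted (descending): 81, 81, 81, 71, 69, 68, 68
The 3 values of 81 occupy positions 1–3 → each gets rank 1.
The 2 values of 68 occupy positions 6–7 → each gets rank 6.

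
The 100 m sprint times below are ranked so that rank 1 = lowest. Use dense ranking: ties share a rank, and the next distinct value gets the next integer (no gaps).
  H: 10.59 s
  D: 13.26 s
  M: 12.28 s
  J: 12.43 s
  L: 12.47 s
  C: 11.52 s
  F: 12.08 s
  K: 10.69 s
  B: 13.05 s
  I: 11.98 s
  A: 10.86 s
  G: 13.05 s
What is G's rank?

10

Sorted (ascending): 10.59, 10.69, 10.86, 11.52, 11.98, 12.08, 12.28, 12.43, 12.47, 13.05, 13.05, 13.26
The 2 values of 13.05 share dense rank 10.
Remaining distinct values take the next consecutive integers.
G has value 13.05 s → rank 10.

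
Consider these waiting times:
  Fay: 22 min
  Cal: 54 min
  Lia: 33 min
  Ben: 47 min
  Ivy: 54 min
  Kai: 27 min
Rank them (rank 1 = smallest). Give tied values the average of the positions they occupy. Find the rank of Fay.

1

Sorted (ascending): 22, 27, 33, 47, 54, 54
The 2 values of 54 occupy positions 5–6 → average rank (5+6)/2 = 5.5.
Fay has value 22 min → rank 1.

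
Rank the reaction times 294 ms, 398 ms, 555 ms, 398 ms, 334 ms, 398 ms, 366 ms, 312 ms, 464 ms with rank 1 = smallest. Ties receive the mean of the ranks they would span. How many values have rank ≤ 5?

Sorted (ascending): 294, 312, 334, 366, 398, 398, 398, 464, 555
The 3 values of 398 occupy positions 5–7 → average rank 6.
Ranks ≤ 5: {1, 2, 3, 4} → 4 values.

4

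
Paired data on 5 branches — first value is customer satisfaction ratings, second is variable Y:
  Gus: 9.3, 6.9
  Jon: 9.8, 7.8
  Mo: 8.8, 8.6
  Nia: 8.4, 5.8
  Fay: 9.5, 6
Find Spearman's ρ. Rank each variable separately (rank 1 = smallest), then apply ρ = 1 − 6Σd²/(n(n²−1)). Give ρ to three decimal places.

Ranks of variable 1: 3, 5, 2, 1, 4
Ranks of variable 2: 3, 4, 5, 1, 2
d = r₁ − r₂: 0, 1, -3, 0, 2
d²: 0, 1, 9, 0, 4; Σd² = 14
ρ = 1 − 6·14/(5·24) = 1 − 84/120 = 0.300

0.300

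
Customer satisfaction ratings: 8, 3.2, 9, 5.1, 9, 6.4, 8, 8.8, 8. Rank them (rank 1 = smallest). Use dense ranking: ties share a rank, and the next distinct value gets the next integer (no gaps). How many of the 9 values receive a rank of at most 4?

6

Sorted (ascending): 3.2, 5.1, 6.4, 8, 8, 8, 8.8, 9, 9
The 3 values of 8 share dense rank 4.
The 2 values of 9 share dense rank 6.
Remaining distinct values take the next consecutive integers.
Ranks ≤ 4: {1, 2, 3, 4, 4, 4} → 6 values.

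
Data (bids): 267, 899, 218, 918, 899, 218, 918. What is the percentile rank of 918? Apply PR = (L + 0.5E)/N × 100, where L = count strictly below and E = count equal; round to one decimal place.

85.7

N = 7.
Strictly below 918: 5. Equal to 918: 2.
PR = (5 + 0.5·2)/7 × 100 = 85.7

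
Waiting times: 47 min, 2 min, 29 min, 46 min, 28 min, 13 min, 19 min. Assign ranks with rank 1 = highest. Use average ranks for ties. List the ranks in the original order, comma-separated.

1, 7, 3, 2, 4, 6, 5

Sorted (descending): 47, 46, 29, 28, 19, 13, 2
No ties — each value takes its position as its rank.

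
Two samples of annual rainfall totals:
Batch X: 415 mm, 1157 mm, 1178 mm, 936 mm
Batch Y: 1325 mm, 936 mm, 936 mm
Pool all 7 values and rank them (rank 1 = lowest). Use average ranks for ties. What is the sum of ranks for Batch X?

15

Sorted (ascending): 415, 936, 936, 936, 1157, 1178, 1325
The 3 values of 936 occupy positions 2–4 → average rank 3.
Batch X values → pooled ranks: 415→1, 1157→5, 1178→6, 936→3
Rank sum = 1 + 5 + 6 + 3 = 15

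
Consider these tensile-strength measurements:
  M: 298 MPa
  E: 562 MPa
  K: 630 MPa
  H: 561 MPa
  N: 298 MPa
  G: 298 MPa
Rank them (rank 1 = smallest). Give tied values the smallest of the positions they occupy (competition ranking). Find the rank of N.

1

Sorted (ascending): 298, 298, 298, 561, 562, 630
The 3 values of 298 occupy positions 1–3 → each gets rank 1.
N has value 298 MPa → rank 1.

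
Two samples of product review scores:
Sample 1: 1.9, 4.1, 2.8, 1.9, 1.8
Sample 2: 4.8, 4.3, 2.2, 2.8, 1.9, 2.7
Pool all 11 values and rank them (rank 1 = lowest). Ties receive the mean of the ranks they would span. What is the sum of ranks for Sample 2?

Sorted (ascending): 1.8, 1.9, 1.9, 1.9, 2.2, 2.7, 2.8, 2.8, 4.1, 4.3, 4.8
The 3 values of 1.9 occupy positions 2–4 → average rank 3.
The 2 values of 2.8 occupy positions 7–8 → average rank (7+8)/2 = 7.5.
Sample 2 values → pooled ranks: 4.8→11, 4.3→10, 2.2→5, 2.8→7.5, 1.9→3, 2.7→6
Rank sum = 11 + 10 + 5 + 7.5 + 3 + 6 = 42.5

42.5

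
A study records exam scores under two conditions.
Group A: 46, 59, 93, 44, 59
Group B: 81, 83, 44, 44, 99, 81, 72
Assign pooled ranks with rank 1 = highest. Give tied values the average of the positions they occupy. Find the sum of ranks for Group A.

37

Sorted (descending): 99, 93, 83, 81, 81, 72, 59, 59, 46, 44, 44, 44
The 2 values of 81 occupy positions 4–5 → average rank (4+5)/2 = 4.5.
The 2 values of 59 occupy positions 7–8 → average rank (7+8)/2 = 7.5.
The 3 values of 44 occupy positions 10–12 → average rank 11.
Group A values → pooled ranks: 46→9, 59→7.5, 93→2, 44→11, 59→7.5
Rank sum = 9 + 7.5 + 2 + 11 + 7.5 = 37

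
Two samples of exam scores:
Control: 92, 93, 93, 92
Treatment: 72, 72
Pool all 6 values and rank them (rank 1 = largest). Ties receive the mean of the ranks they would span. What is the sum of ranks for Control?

Sorted (descending): 93, 93, 92, 92, 72, 72
The 2 values of 93 occupy positions 1–2 → average rank (1+2)/2 = 1.5.
The 2 values of 92 occupy positions 3–4 → average rank (3+4)/2 = 3.5.
The 2 values of 72 occupy positions 5–6 → average rank (5+6)/2 = 5.5.
Control values → pooled ranks: 92→3.5, 93→1.5, 93→1.5, 92→3.5
Rank sum = 3.5 + 1.5 + 1.5 + 3.5 = 10

10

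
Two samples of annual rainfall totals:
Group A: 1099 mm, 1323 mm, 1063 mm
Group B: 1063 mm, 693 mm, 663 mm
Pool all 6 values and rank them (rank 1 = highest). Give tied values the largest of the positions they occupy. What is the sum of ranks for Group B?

15

Sorted (descending): 1323, 1099, 1063, 1063, 693, 663
The 2 values of 1063 occupy positions 3–4 → each gets rank 4.
Group B values → pooled ranks: 1063→4, 693→5, 663→6
Rank sum = 4 + 5 + 6 = 15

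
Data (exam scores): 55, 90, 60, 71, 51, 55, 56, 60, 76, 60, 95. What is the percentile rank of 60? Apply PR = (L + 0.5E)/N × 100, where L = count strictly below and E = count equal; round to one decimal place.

50.0

N = 11.
Strictly below 60: 4. Equal to 60: 3.
PR = (4 + 0.5·3)/11 × 100 = 50.0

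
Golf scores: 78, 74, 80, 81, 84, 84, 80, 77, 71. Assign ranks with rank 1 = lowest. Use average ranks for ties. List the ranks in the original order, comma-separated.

4, 2, 5.5, 7, 8.5, 8.5, 5.5, 3, 1

Sorted (ascending): 71, 74, 77, 78, 80, 80, 81, 84, 84
The 2 values of 80 occupy positions 5–6 → average rank (5+6)/2 = 5.5.
The 2 values of 84 occupy positions 8–9 → average rank (8+9)/2 = 8.5.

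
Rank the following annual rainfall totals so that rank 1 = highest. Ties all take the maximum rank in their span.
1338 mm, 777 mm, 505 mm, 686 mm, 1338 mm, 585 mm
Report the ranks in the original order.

2, 3, 6, 4, 2, 5

Sorted (descending): 1338, 1338, 777, 686, 585, 505
The 2 values of 1338 occupy positions 1–2 → each gets rank 2.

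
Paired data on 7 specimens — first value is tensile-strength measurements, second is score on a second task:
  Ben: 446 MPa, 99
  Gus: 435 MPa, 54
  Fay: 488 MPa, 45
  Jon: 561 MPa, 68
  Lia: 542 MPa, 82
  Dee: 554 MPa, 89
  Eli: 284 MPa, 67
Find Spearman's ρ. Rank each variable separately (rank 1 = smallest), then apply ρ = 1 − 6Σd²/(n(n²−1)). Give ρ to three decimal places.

Ranks of variable 1: 3, 2, 4, 7, 5, 6, 1
Ranks of variable 2: 7, 2, 1, 4, 5, 6, 3
d = r₁ − r₂: -4, 0, 3, 3, 0, 0, -2
d²: 16, 0, 9, 9, 0, 0, 4; Σd² = 38
ρ = 1 − 6·38/(7·48) = 1 − 228/336 = 0.321

0.321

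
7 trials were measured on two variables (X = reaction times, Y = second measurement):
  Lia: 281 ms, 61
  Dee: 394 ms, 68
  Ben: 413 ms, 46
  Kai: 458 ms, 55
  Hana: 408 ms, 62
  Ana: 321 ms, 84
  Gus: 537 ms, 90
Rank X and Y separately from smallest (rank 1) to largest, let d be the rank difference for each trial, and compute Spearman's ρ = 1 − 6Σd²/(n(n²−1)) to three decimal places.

Ranks of variable 1: 1, 3, 5, 6, 4, 2, 7
Ranks of variable 2: 3, 5, 1, 2, 4, 6, 7
d = r₁ − r₂: -2, -2, 4, 4, 0, -4, 0
d²: 4, 4, 16, 16, 0, 16, 0; Σd² = 56
ρ = 1 − 6·56/(7·48) = 1 − 336/336 = 0.000

0.000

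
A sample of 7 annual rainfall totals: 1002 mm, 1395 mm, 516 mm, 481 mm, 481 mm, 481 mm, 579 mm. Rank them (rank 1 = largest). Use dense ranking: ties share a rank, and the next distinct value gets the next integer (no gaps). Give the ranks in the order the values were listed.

2, 1, 4, 5, 5, 5, 3

Sorted (descending): 1395, 1002, 579, 516, 481, 481, 481
The 3 values of 481 share dense rank 5.
Remaining distinct values take the next consecutive integers.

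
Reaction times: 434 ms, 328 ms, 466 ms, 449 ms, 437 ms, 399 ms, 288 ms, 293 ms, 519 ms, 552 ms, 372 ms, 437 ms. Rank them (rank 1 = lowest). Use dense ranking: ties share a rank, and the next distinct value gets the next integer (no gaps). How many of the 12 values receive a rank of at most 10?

Sorted (ascending): 288, 293, 328, 372, 399, 434, 437, 437, 449, 466, 519, 552
The 2 values of 437 share dense rank 7.
Remaining distinct values take the next consecutive integers.
Ranks ≤ 10: {1, 2, 3, 4, 5, 6, 7, 7, 8, 9, 10} → 11 values.

11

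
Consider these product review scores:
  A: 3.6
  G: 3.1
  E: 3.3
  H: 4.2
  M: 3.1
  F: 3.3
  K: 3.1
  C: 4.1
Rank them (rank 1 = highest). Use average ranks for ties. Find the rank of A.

3

Sorted (descending): 4.2, 4.1, 3.6, 3.3, 3.3, 3.1, 3.1, 3.1
The 2 values of 3.3 occupy positions 4–5 → average rank (4+5)/2 = 4.5.
The 3 values of 3.1 occupy positions 6–8 → average rank 7.
A has value 3.6 → rank 3.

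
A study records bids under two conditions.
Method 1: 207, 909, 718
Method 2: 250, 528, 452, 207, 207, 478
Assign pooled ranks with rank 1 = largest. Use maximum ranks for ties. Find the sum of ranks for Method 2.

Sorted (descending): 909, 718, 528, 478, 452, 250, 207, 207, 207
The 3 values of 207 occupy positions 7–9 → each gets rank 9.
Method 2 values → pooled ranks: 250→6, 528→3, 452→5, 207→9, 207→9, 478→4
Rank sum = 6 + 3 + 5 + 9 + 9 + 4 = 36

36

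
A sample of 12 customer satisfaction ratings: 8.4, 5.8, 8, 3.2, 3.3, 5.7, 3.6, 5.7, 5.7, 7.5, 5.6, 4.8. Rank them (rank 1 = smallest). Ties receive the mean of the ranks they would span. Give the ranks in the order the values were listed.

12, 9, 11, 1, 2, 7, 3, 7, 7, 10, 5, 4

Sorted (ascending): 3.2, 3.3, 3.6, 4.8, 5.6, 5.7, 5.7, 5.7, 5.8, 7.5, 8, 8.4
The 3 values of 5.7 occupy positions 6–8 → average rank 7.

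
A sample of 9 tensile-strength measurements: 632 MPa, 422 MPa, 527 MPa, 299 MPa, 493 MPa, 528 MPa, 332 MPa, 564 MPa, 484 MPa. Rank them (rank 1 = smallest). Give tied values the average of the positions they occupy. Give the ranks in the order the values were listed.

9, 3, 6, 1, 5, 7, 2, 8, 4

Sorted (ascending): 299, 332, 422, 484, 493, 527, 528, 564, 632
No ties — each value takes its position as its rank.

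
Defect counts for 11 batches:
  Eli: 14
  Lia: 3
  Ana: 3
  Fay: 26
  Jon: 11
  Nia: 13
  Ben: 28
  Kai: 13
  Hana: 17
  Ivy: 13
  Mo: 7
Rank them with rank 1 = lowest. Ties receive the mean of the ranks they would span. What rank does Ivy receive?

6

Sorted (ascending): 3, 3, 7, 11, 13, 13, 13, 14, 17, 26, 28
The 2 values of 3 occupy positions 1–2 → average rank (1+2)/2 = 1.5.
The 3 values of 13 occupy positions 5–7 → average rank 6.
Ivy has value 13 → rank 6.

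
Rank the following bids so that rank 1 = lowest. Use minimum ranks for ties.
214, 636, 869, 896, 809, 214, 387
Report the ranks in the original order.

1, 4, 6, 7, 5, 1, 3

Sorted (ascending): 214, 214, 387, 636, 809, 869, 896
The 2 values of 214 occupy positions 1–2 → each gets rank 1.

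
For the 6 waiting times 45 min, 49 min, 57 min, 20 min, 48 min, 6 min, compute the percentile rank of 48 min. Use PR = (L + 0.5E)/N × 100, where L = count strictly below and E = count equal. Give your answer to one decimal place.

N = 6.
Strictly below 48: 3. Equal to 48: 1.
PR = (3 + 0.5·1)/6 × 100 = 58.3

58.3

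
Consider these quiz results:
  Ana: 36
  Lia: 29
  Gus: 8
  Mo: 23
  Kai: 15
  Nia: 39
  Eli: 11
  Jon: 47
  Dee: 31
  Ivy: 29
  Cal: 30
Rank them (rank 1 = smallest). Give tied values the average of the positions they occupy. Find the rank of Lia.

Sorted (ascending): 8, 11, 15, 23, 29, 29, 30, 31, 36, 39, 47
The 2 values of 29 occupy positions 5–6 → average rank (5+6)/2 = 5.5.
Lia has value 29 → rank 5.5.

5.5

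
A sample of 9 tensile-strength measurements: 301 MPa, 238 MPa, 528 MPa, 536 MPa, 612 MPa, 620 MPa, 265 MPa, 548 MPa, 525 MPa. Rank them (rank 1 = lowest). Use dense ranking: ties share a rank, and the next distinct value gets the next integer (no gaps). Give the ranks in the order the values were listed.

Sorted (ascending): 238, 265, 301, 525, 528, 536, 548, 612, 620
No ties — each value takes its position as its rank.

3, 1, 5, 6, 8, 9, 2, 7, 4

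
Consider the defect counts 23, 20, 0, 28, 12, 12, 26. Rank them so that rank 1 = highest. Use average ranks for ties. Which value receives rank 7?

Sorted (descending): 28, 26, 23, 20, 12, 12, 0
The 2 values of 12 occupy positions 5–6 → average rank (5+6)/2 = 5.5.
Rank 7 → value 0.

0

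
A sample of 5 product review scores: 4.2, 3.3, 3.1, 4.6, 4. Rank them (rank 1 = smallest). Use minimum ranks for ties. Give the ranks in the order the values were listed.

Sorted (ascending): 3.1, 3.3, 4, 4.2, 4.6
No ties — each value takes its position as its rank.

4, 2, 1, 5, 3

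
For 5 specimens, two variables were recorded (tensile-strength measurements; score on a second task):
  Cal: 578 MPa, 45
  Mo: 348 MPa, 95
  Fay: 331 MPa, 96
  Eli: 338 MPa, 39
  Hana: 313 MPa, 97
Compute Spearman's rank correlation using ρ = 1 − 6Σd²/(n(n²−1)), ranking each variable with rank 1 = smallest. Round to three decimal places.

-0.700

Ranks of variable 1: 5, 4, 2, 3, 1
Ranks of variable 2: 2, 3, 4, 1, 5
d = r₁ − r₂: 3, 1, -2, 2, -4
d²: 9, 1, 4, 4, 16; Σd² = 34
ρ = 1 − 6·34/(5·24) = 1 − 204/120 = -0.700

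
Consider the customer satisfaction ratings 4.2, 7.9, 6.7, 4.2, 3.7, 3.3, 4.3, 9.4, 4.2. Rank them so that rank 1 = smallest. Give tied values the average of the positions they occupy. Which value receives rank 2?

3.7

Sorted (ascending): 3.3, 3.7, 4.2, 4.2, 4.2, 4.3, 6.7, 7.9, 9.4
The 3 values of 4.2 occupy positions 3–5 → average rank 4.
Rank 2 → value 3.7.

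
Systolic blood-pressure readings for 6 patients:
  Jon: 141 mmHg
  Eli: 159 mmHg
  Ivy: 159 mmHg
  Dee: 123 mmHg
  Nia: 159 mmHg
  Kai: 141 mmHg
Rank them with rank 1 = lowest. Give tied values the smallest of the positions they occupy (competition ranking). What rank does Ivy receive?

4

Sorted (ascending): 123, 141, 141, 159, 159, 159
The 2 values of 141 occupy positions 2–3 → each gets rank 2.
The 3 values of 159 occupy positions 4–6 → each gets rank 4.
Ivy has value 159 mmHg → rank 4.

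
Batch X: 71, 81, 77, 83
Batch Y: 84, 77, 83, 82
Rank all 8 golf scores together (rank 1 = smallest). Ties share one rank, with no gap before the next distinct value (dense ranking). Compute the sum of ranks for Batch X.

11

Sorted (ascending): 71, 77, 77, 81, 82, 83, 83, 84
The 2 values of 77 share dense rank 2.
The 2 values of 83 share dense rank 5.
Remaining distinct values take the next consecutive integers.
Batch X values → pooled ranks: 71→1, 81→3, 77→2, 83→5
Rank sum = 1 + 3 + 2 + 5 = 11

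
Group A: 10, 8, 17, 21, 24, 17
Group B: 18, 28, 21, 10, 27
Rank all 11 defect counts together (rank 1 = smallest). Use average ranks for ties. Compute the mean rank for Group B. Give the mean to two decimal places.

Sorted (ascending): 8, 10, 10, 17, 17, 18, 21, 21, 24, 27, 28
The 2 values of 10 occupy positions 2–3 → average rank (2+3)/2 = 2.5.
The 2 values of 17 occupy positions 4–5 → average rank (4+5)/2 = 4.5.
The 2 values of 21 occupy positions 7–8 → average rank (7+8)/2 = 7.5.
Group B values → pooled ranks: 18→6, 28→11, 21→7.5, 10→2.5, 27→10
Mean rank = (6 + 11 + 7.5 + 2.5 + 10) / 5 = 7.40

7.40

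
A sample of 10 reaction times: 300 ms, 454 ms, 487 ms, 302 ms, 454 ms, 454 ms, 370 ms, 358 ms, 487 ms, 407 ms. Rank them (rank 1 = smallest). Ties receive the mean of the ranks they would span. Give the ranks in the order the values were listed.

1, 7, 9.5, 2, 7, 7, 4, 3, 9.5, 5

Sorted (ascending): 300, 302, 358, 370, 407, 454, 454, 454, 487, 487
The 3 values of 454 occupy positions 6–8 → average rank 7.
The 2 values of 487 occupy positions 9–10 → average rank (9+10)/2 = 9.5.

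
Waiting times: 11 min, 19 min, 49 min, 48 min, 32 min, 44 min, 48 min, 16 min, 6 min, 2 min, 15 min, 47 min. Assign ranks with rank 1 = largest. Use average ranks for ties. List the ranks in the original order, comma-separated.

Sorted (descending): 49, 48, 48, 47, 44, 32, 19, 16, 15, 11, 6, 2
The 2 values of 48 occupy positions 2–3 → average rank (2+3)/2 = 2.5.

10, 7, 1, 2.5, 6, 5, 2.5, 8, 11, 12, 9, 4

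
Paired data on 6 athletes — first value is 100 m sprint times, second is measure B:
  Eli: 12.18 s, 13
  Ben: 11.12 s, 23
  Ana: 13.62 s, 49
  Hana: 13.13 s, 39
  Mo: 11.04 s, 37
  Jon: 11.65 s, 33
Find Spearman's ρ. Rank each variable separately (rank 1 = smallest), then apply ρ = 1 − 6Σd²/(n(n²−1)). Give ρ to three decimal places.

Ranks of variable 1: 4, 2, 6, 5, 1, 3
Ranks of variable 2: 1, 2, 6, 5, 4, 3
d = r₁ − r₂: 3, 0, 0, 0, -3, 0
d²: 9, 0, 0, 0, 9, 0; Σd² = 18
ρ = 1 − 6·18/(6·35) = 1 − 108/210 = 0.486

0.486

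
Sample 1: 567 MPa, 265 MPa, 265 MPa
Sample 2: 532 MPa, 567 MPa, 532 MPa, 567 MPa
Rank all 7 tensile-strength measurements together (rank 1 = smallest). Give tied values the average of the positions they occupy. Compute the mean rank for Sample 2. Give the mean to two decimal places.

Sorted (ascending): 265, 265, 532, 532, 567, 567, 567
The 2 values of 265 occupy positions 1–2 → average rank (1+2)/2 = 1.5.
The 2 values of 532 occupy positions 3–4 → average rank (3+4)/2 = 3.5.
The 3 values of 567 occupy positions 5–7 → average rank 6.
Sample 2 values → pooled ranks: 532→3.5, 567→6, 532→3.5, 567→6
Mean rank = (3.5 + 6 + 3.5 + 6) / 4 = 4.75

4.75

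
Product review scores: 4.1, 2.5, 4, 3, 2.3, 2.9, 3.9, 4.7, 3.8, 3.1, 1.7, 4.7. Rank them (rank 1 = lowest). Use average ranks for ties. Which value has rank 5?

3

Sorted (ascending): 1.7, 2.3, 2.5, 2.9, 3, 3.1, 3.8, 3.9, 4, 4.1, 4.7, 4.7
The 2 values of 4.7 occupy positions 11–12 → average rank (11+12)/2 = 11.5.
Rank 5 → value 3.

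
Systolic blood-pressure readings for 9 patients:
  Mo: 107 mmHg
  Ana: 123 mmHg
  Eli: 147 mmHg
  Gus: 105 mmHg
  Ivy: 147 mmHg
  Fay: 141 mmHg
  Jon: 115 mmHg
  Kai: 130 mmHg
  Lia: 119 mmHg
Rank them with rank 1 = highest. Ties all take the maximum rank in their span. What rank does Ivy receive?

Sorted (descending): 147, 147, 141, 130, 123, 119, 115, 107, 105
The 2 values of 147 occupy positions 1–2 → each gets rank 2.
Ivy has value 147 mmHg → rank 2.

2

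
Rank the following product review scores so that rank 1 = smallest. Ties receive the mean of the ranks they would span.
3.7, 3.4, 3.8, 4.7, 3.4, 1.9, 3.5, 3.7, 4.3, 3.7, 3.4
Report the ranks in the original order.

7, 3, 9, 11, 3, 1, 5, 7, 10, 7, 3

Sorted (ascending): 1.9, 3.4, 3.4, 3.4, 3.5, 3.7, 3.7, 3.7, 3.8, 4.3, 4.7
The 3 values of 3.4 occupy positions 2–4 → average rank 3.
The 3 values of 3.7 occupy positions 6–8 → average rank 7.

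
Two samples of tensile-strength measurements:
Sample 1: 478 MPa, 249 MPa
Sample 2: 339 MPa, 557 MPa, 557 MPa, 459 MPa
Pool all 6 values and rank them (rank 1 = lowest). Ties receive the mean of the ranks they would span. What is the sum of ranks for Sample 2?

16

Sorted (ascending): 249, 339, 459, 478, 557, 557
The 2 values of 557 occupy positions 5–6 → average rank (5+6)/2 = 5.5.
Sample 2 values → pooled ranks: 339→2, 557→5.5, 557→5.5, 459→3
Rank sum = 2 + 5.5 + 5.5 + 3 = 16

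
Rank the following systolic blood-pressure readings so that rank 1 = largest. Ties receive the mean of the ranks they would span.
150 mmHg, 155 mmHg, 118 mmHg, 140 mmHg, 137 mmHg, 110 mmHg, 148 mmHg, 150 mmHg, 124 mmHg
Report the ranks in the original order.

2.5, 1, 8, 5, 6, 9, 4, 2.5, 7

Sorted (descending): 155, 150, 150, 148, 140, 137, 124, 118, 110
The 2 values of 150 occupy positions 2–3 → average rank (2+3)/2 = 2.5.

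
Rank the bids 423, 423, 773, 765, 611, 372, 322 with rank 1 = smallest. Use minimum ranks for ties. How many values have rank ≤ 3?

Sorted (ascending): 322, 372, 423, 423, 611, 765, 773
The 2 values of 423 occupy positions 3–4 → each gets rank 3.
Ranks ≤ 3: {1, 2, 3, 3} → 4 values.

4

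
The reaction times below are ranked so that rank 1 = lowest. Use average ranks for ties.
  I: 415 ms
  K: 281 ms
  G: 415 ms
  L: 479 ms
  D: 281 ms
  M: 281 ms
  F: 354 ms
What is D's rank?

Sorted (ascending): 281, 281, 281, 354, 415, 415, 479
The 3 values of 281 occupy positions 1–3 → average rank 2.
The 2 values of 415 occupy positions 5–6 → average rank (5+6)/2 = 5.5.
D has value 281 ms → rank 2.

2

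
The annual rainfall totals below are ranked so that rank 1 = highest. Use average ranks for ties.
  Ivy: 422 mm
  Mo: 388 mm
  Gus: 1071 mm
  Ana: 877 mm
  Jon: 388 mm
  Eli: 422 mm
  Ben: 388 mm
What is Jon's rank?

Sorted (descending): 1071, 877, 422, 422, 388, 388, 388
The 2 values of 422 occupy positions 3–4 → average rank (3+4)/2 = 3.5.
The 3 values of 388 occupy positions 5–7 → average rank 6.
Jon has value 388 mm → rank 6.

6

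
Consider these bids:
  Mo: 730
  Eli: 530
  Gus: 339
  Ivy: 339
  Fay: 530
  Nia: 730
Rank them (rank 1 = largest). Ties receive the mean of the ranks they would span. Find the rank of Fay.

3.5

Sorted (descending): 730, 730, 530, 530, 339, 339
The 2 values of 730 occupy positions 1–2 → average rank (1+2)/2 = 1.5.
The 2 values of 530 occupy positions 3–4 → average rank (3+4)/2 = 3.5.
The 2 values of 339 occupy positions 5–6 → average rank (5+6)/2 = 5.5.
Fay has value 530 → rank 3.5.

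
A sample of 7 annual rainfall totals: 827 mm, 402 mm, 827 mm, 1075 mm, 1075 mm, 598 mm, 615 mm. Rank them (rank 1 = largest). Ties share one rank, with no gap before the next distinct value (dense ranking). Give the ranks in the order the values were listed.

Sorted (descending): 1075, 1075, 827, 827, 615, 598, 402
The 2 values of 1075 share dense rank 1.
The 2 values of 827 share dense rank 2.
Remaining distinct values take the next consecutive integers.

2, 5, 2, 1, 1, 4, 3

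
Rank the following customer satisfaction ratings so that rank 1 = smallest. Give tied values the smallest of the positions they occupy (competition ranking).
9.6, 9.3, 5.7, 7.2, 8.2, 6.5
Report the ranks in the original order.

6, 5, 1, 3, 4, 2

Sorted (ascending): 5.7, 6.5, 7.2, 8.2, 9.3, 9.6
No ties — each value takes its position as its rank.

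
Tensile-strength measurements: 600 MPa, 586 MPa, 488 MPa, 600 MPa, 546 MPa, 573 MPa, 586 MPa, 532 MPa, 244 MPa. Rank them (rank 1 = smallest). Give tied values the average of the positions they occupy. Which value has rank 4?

Sorted (ascending): 244, 488, 532, 546, 573, 586, 586, 600, 600
The 2 values of 586 occupy positions 6–7 → average rank (6+7)/2 = 6.5.
The 2 values of 600 occupy positions 8–9 → average rank (8+9)/2 = 8.5.
Rank 4 → value 546.

546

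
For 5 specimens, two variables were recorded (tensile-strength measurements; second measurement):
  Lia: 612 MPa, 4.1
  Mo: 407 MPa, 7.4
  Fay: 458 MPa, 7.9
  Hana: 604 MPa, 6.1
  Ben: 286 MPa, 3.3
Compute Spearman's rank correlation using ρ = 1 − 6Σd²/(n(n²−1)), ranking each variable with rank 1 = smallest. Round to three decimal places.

0.100

Ranks of variable 1: 5, 2, 3, 4, 1
Ranks of variable 2: 2, 4, 5, 3, 1
d = r₁ − r₂: 3, -2, -2, 1, 0
d²: 9, 4, 4, 1, 0; Σd² = 18
ρ = 1 − 6·18/(5·24) = 1 − 108/120 = 0.100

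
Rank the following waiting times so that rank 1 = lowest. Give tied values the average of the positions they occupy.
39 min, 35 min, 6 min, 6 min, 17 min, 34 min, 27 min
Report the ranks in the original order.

7, 6, 1.5, 1.5, 3, 5, 4

Sorted (ascending): 6, 6, 17, 27, 34, 35, 39
The 2 values of 6 occupy positions 1–2 → average rank (1+2)/2 = 1.5.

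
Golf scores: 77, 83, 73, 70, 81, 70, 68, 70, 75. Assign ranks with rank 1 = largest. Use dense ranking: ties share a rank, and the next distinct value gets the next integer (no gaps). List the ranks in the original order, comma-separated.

Sorted (descending): 83, 81, 77, 75, 73, 70, 70, 70, 68
The 3 values of 70 share dense rank 6.
Remaining distinct values take the next consecutive integers.

3, 1, 5, 6, 2, 6, 7, 6, 4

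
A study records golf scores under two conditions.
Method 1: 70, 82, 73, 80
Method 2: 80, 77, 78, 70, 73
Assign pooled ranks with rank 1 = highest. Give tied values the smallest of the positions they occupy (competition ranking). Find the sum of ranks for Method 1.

17

Sorted (descending): 82, 80, 80, 78, 77, 73, 73, 70, 70
The 2 values of 80 occupy positions 2–3 → each gets rank 2.
The 2 values of 73 occupy positions 6–7 → each gets rank 6.
The 2 values of 70 occupy positions 8–9 → each gets rank 8.
Method 1 values → pooled ranks: 70→8, 82→1, 73→6, 80→2
Rank sum = 8 + 1 + 6 + 2 = 17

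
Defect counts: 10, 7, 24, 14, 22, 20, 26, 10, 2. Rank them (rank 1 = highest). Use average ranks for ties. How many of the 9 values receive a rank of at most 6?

5

Sorted (descending): 26, 24, 22, 20, 14, 10, 10, 7, 2
The 2 values of 10 occupy positions 6–7 → average rank (6+7)/2 = 6.5.
Ranks ≤ 6: {1, 2, 3, 4, 5} → 5 values.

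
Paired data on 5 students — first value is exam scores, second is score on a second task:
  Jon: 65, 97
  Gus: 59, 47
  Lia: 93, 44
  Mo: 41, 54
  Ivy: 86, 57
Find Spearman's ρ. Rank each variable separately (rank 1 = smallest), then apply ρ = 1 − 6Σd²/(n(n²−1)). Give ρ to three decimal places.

Ranks of variable 1: 3, 2, 5, 1, 4
Ranks of variable 2: 5, 2, 1, 3, 4
d = r₁ − r₂: -2, 0, 4, -2, 0
d²: 4, 0, 16, 4, 0; Σd² = 24
ρ = 1 − 6·24/(5·24) = 1 − 144/120 = -0.200

-0.200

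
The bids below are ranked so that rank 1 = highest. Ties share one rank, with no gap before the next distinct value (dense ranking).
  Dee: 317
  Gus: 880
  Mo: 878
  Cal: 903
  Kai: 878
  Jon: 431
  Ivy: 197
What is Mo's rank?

Sorted (descending): 903, 880, 878, 878, 431, 317, 197
The 2 values of 878 share dense rank 3.
Remaining distinct values take the next consecutive integers.
Mo has value 878 → rank 3.

3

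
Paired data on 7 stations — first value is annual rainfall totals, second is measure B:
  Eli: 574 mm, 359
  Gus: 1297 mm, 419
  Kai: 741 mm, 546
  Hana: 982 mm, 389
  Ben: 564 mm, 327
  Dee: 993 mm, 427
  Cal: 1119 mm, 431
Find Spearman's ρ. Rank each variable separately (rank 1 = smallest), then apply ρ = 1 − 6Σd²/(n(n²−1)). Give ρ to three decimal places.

0.536

Ranks of variable 1: 2, 7, 3, 4, 1, 5, 6
Ranks of variable 2: 2, 4, 7, 3, 1, 5, 6
d = r₁ − r₂: 0, 3, -4, 1, 0, 0, 0
d²: 0, 9, 16, 1, 0, 0, 0; Σd² = 26
ρ = 1 − 6·26/(7·48) = 1 − 156/336 = 0.536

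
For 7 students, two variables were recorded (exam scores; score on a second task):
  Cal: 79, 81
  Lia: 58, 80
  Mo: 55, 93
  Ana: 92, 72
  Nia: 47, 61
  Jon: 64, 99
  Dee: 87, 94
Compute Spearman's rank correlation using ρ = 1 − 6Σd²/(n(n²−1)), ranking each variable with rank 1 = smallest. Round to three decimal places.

Ranks of variable 1: 5, 3, 2, 7, 1, 4, 6
Ranks of variable 2: 4, 3, 5, 2, 1, 7, 6
d = r₁ − r₂: 1, 0, -3, 5, 0, -3, 0
d²: 1, 0, 9, 25, 0, 9, 0; Σd² = 44
ρ = 1 − 6·44/(7·48) = 1 − 264/336 = 0.214

0.214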